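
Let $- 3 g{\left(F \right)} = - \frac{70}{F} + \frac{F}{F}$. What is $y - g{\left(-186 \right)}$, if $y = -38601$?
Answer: $- \frac{10769551}{279} \approx -38601.0$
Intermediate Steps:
$g{\left(F \right)} = - \frac{1}{3} + \frac{70}{3 F}$ ($g{\left(F \right)} = - \frac{- \frac{70}{F} + \frac{F}{F}}{3} = - \frac{- \frac{70}{F} + 1}{3} = - \frac{1 - \frac{70}{F}}{3} = - \frac{1}{3} + \frac{70}{3 F}$)
$y - g{\left(-186 \right)} = -38601 - \frac{70 - -186}{3 \left(-186\right)} = -38601 - \frac{1}{3} \left(- \frac{1}{186}\right) \left(70 + 186\right) = -38601 - \frac{1}{3} \left(- \frac{1}{186}\right) 256 = -38601 - - \frac{128}{279} = -38601 + \frac{128}{279} = - \frac{10769551}{279}$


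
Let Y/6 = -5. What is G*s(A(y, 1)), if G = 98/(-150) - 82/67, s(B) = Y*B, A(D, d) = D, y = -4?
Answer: -75464/335 ≈ -225.27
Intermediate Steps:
Y = -30 (Y = 6*(-5) = -30)
s(B) = -30*B
G = -9433/5025 (G = 98*(-1/150) - 82*1/67 = -49/75 - 82/67 = -9433/5025 ≈ -1.8772)
G*s(A(y, 1)) = -(-18866)*(-4)/335 = -9433/5025*120 = -75464/335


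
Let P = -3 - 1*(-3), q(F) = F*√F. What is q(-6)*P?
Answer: 0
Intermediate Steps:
q(F) = F^(3/2)
P = 0 (P = -3 + 3 = 0)
q(-6)*P = (-6)^(3/2)*0 = -6*I*√6*0 = 0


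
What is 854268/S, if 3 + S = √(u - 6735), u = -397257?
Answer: -284756/44889 - 569512*I*√11222/44889 ≈ -6.3436 - 1344.0*I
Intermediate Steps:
S = -3 + 6*I*√11222 (S = -3 + √(-397257 - 6735) = -3 + √(-403992) = -3 + 6*I*√11222 ≈ -3.0 + 635.6*I)
854268/S = 854268/(-3 + 6*I*√11222)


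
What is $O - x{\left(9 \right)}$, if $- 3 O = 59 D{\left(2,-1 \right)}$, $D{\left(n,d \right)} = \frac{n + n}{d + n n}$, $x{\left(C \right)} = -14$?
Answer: $- \frac{110}{9} \approx -12.222$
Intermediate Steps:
$D{\left(n,d \right)} = \frac{2 n}{d + n^{2}}$
$O = - \frac{236}{9}$ ($O = - \frac{59 \cdot 2 \cdot 2 \frac{1}{-1 + 2^{2}}}{3} = - \frac{59 \cdot 2 \cdot 2 \frac{1}{-1 + 4}}{3} = - \frac{59 \cdot 2 \cdot 2 \cdot \frac{1}{3}}{3} = - \frac{59 \cdot \frac{4}{3}}{3} = \left(- \frac{1}{3}\right) \frac{236}{3} = - \frac{236}{9} \approx -26.222$)
$O - x{\left(9 \right)} = - \frac{236}{9} - -14 = - \frac{236}{9} + 14 = - \frac{110}{9}$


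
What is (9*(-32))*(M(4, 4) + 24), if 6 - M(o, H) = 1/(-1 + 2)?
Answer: -8352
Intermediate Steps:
M(o, H) = 5 (M(o, H) = 6 - 1/(-1 + 2) = 6 - 1/1 = 6 - 1*1 = 6 - 1 = 5)
(9*(-32))*(M(4, 4) + 24) = (9*(-32))*(5 + 24) = -288*29 = -8352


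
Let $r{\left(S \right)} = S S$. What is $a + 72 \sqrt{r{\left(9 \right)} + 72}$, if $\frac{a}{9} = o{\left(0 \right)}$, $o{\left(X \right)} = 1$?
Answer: $9 + 216 \sqrt{17} \approx 899.59$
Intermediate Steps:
$a = 9$ ($a = 9 \cdot 1 = 9$)
$r{\left(S \right)} = S^{2}$
$a + 72 \sqrt{r{\left(9 \right)} + 72} = 9 + 72 \sqrt{9^{2} + 72} = 9 + 72 \sqrt{81 + 72} = 9 + 72 \sqrt{153} = 9 + 72 \cdot 3 \sqrt{17} = 9 + 216 \sqrt{17}$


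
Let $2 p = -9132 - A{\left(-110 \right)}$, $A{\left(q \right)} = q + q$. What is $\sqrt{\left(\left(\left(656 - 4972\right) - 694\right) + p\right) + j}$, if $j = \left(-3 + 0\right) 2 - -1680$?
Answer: $4 i \sqrt{487} \approx 88.272 i$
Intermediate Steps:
$A{\left(q \right)} = 2 q$
$j = 1674$ ($j = \left(-3\right) 2 + 1680 = -6 + 1680 = 1674$)
$p = -4456$ ($p = \frac{-9132 - 2 \left(-110\right)}{2} = \frac{-9132 - -220}{2} = \frac{-9132 + 220}{2} = \frac{1}{2} \left(-8912\right) = -4456$)
$\sqrt{\left(\left(\left(656 - 4972\right) - 694\right) + p\right) + j} = \sqrt{\left(\left(\left(656 - 4972\right) - 694\right) - 4456\right) + 1674} = \sqrt{\left(\left(-4316 - 694\right) - 4456\right) + 1674} = \sqrt{\left(-5010 - 4456\right) + 1674} = \sqrt{-9466 + 1674} = \sqrt{-7792} = 4 i \sqrt{487}$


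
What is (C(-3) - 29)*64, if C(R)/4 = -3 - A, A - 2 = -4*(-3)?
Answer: -6208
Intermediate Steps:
A = 14 (A = 2 - 4*(-3) = 2 + 12 = 14)
C(R) = -68 (C(R) = 4*(-3 - 1*14) = 4*(-3 - 14) = 4*(-17) = -68)
(C(-3) - 29)*64 = (-68 - 29)*64 = -97*64 = -6208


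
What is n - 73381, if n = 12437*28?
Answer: 274855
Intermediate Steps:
n = 348236
n - 73381 = 348236 - 73381 = 274855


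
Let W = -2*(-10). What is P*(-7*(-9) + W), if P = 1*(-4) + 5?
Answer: 83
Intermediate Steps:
W = 20
P = 1 (P = -4 + 5 = 1)
P*(-7*(-9) + W) = 1*(-7*(-9) + 20) = 1*(63 + 20) = 1*83 = 83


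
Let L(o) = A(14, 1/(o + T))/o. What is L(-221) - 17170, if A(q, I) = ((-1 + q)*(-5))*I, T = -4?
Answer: -13135051/765 ≈ -17170.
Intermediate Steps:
A(q, I) = I*(5 - 5*q) (A(q, I) = (5 - 5*q)*I = I*(5 - 5*q))
L(o) = -65/(o*(-4 + o)) (L(o) = (5*(1 - 1*14)/(o - 4))/o = (5*(1 - 14)/(-4 + o))/o = (5*(-13)/(-4 + o))/o = (-65/(-4 + o))/o = -65/(o*(-4 + o)))
L(-221) - 17170 = -65/(-221*(-4 - 221)) - 17170 = -65*(-1/221)/(-225) - 17170 = -65*(-1/221)*(-1/225) - 17170 = -1/765 - 17170 = -13135051/765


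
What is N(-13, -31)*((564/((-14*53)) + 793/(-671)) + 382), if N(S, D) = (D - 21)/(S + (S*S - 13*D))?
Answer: -6204068/175483 ≈ -35.354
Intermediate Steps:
N(S, D) = (-21 + D)/(S + S² - 13*D) (N(S, D) = (-21 + D)/(S + (S² - 13*D)) = (-21 + D)/(S + S² - 13*D))
N(-13, -31)*((564/((-14*53)) + 793/(-671)) + 382) = ((-21 - 31)/(-13 + (-13)² - 13*(-31)))*((564/((-14*53)) + 793/(-671)) + 382) = (-52/(-13 + 169 + 403))*((564/(-742) + 793*(-1/671)) + 382) = (-52/559)*((564*(-1/742) - 13/11) + 382) = ((1/559)*(-52))*((-282/371 - 13/11) + 382) = -4*(-7925/4081 + 382)/43 = -4/43*1551017/4081 = -6204068/175483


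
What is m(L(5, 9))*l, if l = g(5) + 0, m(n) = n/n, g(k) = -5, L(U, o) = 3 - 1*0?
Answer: -5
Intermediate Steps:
L(U, o) = 3 (L(U, o) = 3 + 0 = 3)
m(n) = 1
l = -5 (l = -5 + 0 = -5)
m(L(5, 9))*l = 1*(-5) = -5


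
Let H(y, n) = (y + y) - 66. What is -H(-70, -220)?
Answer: 206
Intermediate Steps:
H(y, n) = -66 + 2*y (H(y, n) = 2*y - 66 = -66 + 2*y)
-H(-70, -220) = -(-66 + 2*(-70)) = -(-66 - 140) = -1*(-206) = 206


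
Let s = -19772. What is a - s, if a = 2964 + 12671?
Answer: 35407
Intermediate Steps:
a = 15635
a - s = 15635 - 1*(-19772) = 15635 + 19772 = 35407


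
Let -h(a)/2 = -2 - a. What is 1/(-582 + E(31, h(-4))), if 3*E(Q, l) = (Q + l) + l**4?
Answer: -3/1463 ≈ -0.0020506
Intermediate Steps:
h(a) = 4 + 2*a (h(a) = -2*(-2 - a) = 4 + 2*a)
E(Q, l) = Q/3 + l/3 + l**4/3 (E(Q, l) = ((Q + l) + l**4)/3 = (Q + l + l**4)/3 = Q/3 + l/3 + l**4/3)
1/(-582 + E(31, h(-4))) = 1/(-582 + ((1/3)*31 + (4 + 2*(-4))/3 + (4 + 2*(-4))**4/3)) = 1/(-582 + (31/3 + (4 - 8)/3 + (4 - 8)**4/3)) = 1/(-582 + (31/3 + (1/3)*(-4) + (1/3)*(-4)**4)) = 1/(-582 + (31/3 - 4/3 + (1/3)*256)) = 1/(-582 + (31/3 - 4/3 + 256/3)) = 1/(-582 + 283/3) = 1/(-1463/3) = -3/1463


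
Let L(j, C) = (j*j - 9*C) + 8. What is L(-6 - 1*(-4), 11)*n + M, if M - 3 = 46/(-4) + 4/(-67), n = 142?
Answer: -1656583/134 ≈ -12363.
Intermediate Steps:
L(j, C) = 8 + j² - 9*C (L(j, C) = (j² - 9*C) + 8 = 8 + j² - 9*C)
M = -1147/134 (M = 3 + (46/(-4) + 4/(-67)) = 3 + (46*(-¼) + 4*(-1/67)) = 3 + (-23/2 - 4/67) = 3 - 1549/134 = -1147/134 ≈ -8.5597)
L(-6 - 1*(-4), 11)*n + M = (8 + (-6 - 1*(-4))² - 9*11)*142 - 1147/134 = (8 + (-6 + 4)² - 99)*142 - 1147/134 = (8 + (-2)² - 99)*142 - 1147/134 = (8 + 4 - 99)*142 - 1147/134 = -87*142 - 1147/134 = -12354 - 1147/134 = -1656583/134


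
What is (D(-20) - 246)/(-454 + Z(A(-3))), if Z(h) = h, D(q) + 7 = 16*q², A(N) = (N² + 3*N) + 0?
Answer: -6147/454 ≈ -13.540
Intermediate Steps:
A(N) = N² + 3*N
D(q) = -7 + 16*q²
(D(-20) - 246)/(-454 + Z(A(-3))) = ((-7 + 16*(-20)²) - 246)/(-454 - 3*(3 - 3)) = ((-7 + 16*400) - 246)/(-454 - 3*0) = ((-7 + 6400) - 246)/(-454 + 0) = (6393 - 246)/(-454) = 6147*(-1/454) = -6147/454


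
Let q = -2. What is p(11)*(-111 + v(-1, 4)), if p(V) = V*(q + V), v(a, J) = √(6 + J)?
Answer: -10989 + 99*√10 ≈ -10676.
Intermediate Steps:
p(V) = V*(-2 + V)
p(11)*(-111 + v(-1, 4)) = (11*(-2 + 11))*(-111 + √(6 + 4)) = (11*9)*(-111 + √10) = 99*(-111 + √10) = -10989 + 99*√10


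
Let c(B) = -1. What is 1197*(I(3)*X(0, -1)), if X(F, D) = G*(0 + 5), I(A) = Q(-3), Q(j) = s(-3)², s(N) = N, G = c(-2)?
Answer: -53865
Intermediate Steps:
G = -1
Q(j) = 9 (Q(j) = (-3)² = 9)
I(A) = 9
X(F, D) = -5 (X(F, D) = -(0 + 5) = -1*5 = -5)
1197*(I(3)*X(0, -1)) = 1197*(9*(-5)) = 1197*(-45) = -53865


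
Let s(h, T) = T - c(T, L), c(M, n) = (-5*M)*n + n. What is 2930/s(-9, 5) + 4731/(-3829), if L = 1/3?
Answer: 11157467/49777 ≈ 224.15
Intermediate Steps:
L = 1/3 ≈ 0.33333
c(M, n) = n - 5*M*n (c(M, n) = -5*M*n + n = n - 5*M*n)
s(h, T) = -1/3 + 8*T/3 (s(h, T) = T - (1 - 5*T)/3 = T - (1/3 - 5*T/3) = T + (-1/3 + 5*T/3) = -1/3 + 8*T/3)
2930/s(-9, 5) + 4731/(-3829) = 2930/(-1/3 + (8/3)*5) + 4731/(-3829) = 2930/(-1/3 + 40/3) + 4731*(-1/3829) = 2930/13 - 4731/3829 = 11157467/49777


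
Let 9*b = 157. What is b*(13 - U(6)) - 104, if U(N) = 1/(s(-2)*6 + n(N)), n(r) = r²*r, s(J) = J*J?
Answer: 265043/2160 ≈ 122.71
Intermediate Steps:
b = 157/9 (b = (⅑)*157 = 157/9 ≈ 17.444)
s(J) = J²
n(r) = r³
U(N) = 1/(24 + N³) (U(N) = 1/((-2)²*6 + N³) = 1/(4*6 + N³) = 1/(24 + N³))
b*(13 - U(6)) - 104 = 157*(13 - 1/(24 + 6³))/9 - 104 = 157*(13 - 1/(24 + 216))/9 - 104 = 157*(13 - 1/240)/9 - 104 = (157/9)*(3119/240) - 104 = 489683/2160 - 104 = 265043/2160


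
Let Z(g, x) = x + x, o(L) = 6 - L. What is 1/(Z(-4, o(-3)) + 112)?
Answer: 1/130 ≈ 0.0076923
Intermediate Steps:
Z(g, x) = 2*x
1/(Z(-4, o(-3)) + 112) = 1/(2*(6 - 1*(-3)) + 112) = 1/(2*(6 + 3) + 112) = 1/(2*9 + 112) = 1/(18 + 112) = 1/130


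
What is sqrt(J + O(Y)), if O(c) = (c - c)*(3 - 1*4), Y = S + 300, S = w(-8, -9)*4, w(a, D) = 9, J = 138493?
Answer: sqrt(138493) ≈ 372.15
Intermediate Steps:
S = 36 (S = 9*4 = 36)
Y = 336 (Y = 36 + 300 = 336)
O(c) = 0 (O(c) = 0*(3 - 4) = 0*(-1) = 0)
sqrt(J + O(Y)) = sqrt(138493 + 0) = sqrt(138493)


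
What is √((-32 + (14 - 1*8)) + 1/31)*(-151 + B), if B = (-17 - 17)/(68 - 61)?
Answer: -1091*I*√24955/217 ≈ -794.23*I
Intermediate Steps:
B = -34/7 ≈ -4.8571
√((-32 + (14 - 1*8)) + 1/31)*(-151 + B) = √((-32 + (14 - 1*8)) + 1/31)*(-151 - 34/7) = √((-32 + (14 - 8)) + 1/31)*(-1091/7) = √((-32 + 6) + 1/31)*(-1091/7) = √(-26 + 1/31)*(-1091/7) = √(-805/31)*(-1091/7) = (I*√24955/31)*(-1091/7) = -1091*I*√24955/217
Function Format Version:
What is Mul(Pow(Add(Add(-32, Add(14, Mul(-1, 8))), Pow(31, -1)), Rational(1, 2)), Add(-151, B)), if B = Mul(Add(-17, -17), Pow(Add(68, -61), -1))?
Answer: Mul(Rational(-1091, 217), I, Pow(24955, Rational(1, 2))) ≈ Mul(-794.23, I)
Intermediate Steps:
B = Rational(-34, 7) (B = Mul(-34, Pow(7, -1)) = Mul(-34, Rational(1, 7)) = Rational(-34, 7) ≈ -4.8571)
Mul(Pow(Add(Add(-32, Add(14, Mul(-1, 8))), Pow(31, -1)), Rational(1, 2)), Add(-151, B)) = Mul(Pow(Add(Add(-32, Add(14, Mul(-1, 8))), Pow(31, -1)), Rational(1, 2)), Add(-151, Rational(-34, 7))) = Mul(Pow(Add(Add(-32, Add(14, -8)), Rational(1, 31)), Rational(1, 2)), Rational(-1091, 7)) = Mul(Pow(Add(Add(-32, 6), Rational(1, 31)), Rational(1, 2)), Rational(-1091, 7)) = Mul(Pow(Add(-26, Rational(1, 31)), Rational(1, 2)), Rational(-1091, 7)) = Mul(Pow(Rational(-805, 31), Rational(1, 2)), Rational(-1091, 7)) = Mul(Mul(Rational(1, 31), I, Pow(24955, Rational(1, 2))), Rational(-1091, 7)) = Mul(Rational(-1091, 217), I, Pow(24955, Rational(1, 2)))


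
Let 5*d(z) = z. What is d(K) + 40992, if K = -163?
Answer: 204797/5 ≈ 40959.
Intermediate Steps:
d(z) = z/5
d(K) + 40992 = (1/5)*(-163) + 40992 = -163/5 + 40992 = 204797/5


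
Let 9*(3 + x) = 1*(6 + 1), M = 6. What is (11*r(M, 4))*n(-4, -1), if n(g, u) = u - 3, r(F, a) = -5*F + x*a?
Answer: 15400/9 ≈ 1711.1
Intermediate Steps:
x = -20/9 (x = -3 + (1*(6 + 1))/9 = -3 + (1*7)/9 = -3 + (⅑)*7 = -3 + 7/9 = -20/9 ≈ -2.2222)
r(F, a) = -5*F - 20*a/9
n(g, u) = -3 + u
(11*r(M, 4))*n(-4, -1) = (11*(-5*6 - 20/9*4))*(-3 - 1) = (11*(-30 - 80/9))*(-4) = (11*(-350/9))*(-4) = -3850/9*(-4) = 15400/9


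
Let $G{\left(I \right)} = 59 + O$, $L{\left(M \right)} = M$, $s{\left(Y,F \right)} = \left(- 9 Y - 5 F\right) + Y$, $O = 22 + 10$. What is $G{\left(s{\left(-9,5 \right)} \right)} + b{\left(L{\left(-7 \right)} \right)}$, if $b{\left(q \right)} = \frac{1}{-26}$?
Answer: $\frac{2365}{26} \approx 90.962$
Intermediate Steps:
$O = 32$
$s{\left(Y,F \right)} = - 8 Y - 5 F$
$G{\left(I \right)} = 91$ ($G{\left(I \right)} = 59 + 32 = 91$)
$b{\left(q \right)} = - \frac{1}{26}$
$G{\left(s{\left(-9,5 \right)} \right)} + b{\left(L{\left(-7 \right)} \right)} = 91 - \frac{1}{26} = \frac{2365}{26}$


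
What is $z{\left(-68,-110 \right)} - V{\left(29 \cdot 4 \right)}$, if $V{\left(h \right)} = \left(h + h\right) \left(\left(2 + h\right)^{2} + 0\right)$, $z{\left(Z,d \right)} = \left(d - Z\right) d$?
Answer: $-3225748$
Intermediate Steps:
$z{\left(Z,d \right)} = d \left(d - Z\right)$
$V{\left(h \right)} = 2 h \left(2 + h\right)^{2}$
$z{\left(-68,-110 \right)} - V{\left(29 \cdot 4 \right)} = - 110 \left(-110 - -68\right) - 2 \cdot 29 \cdot 4 \left(2 + 29 \cdot 4\right)^{2} = - 110 \left(-110 + 68\right) - 2 \cdot 116 \left(2 + 116\right)^{2} = \left(-110\right) \left(-42\right) - 2 \cdot 116 \cdot 118^{2} = 4620 - 2 \cdot 116 \cdot 13924 = 4620 - 3230368 = -3225748$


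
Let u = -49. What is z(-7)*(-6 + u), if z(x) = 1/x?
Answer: 55/7 ≈ 7.8571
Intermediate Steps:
z(-7)*(-6 + u) = (-6 - 49)/(-7) = -⅐*(-55) = 55/7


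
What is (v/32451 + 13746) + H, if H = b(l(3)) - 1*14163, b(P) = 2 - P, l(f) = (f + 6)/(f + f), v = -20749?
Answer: -27073181/64902 ≈ -417.14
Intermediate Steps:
l(f) = (6 + f)/(2*f) (l(f) = (6 + f)/((2*f)) = (6 + f)*(1/(2*f)) = (6 + f)/(2*f))
H = -28325/2 (H = (2 - (6 + 3)/(2*3)) - 1*14163 = (2 - 9/(2*3)) - 14163 = (2 - 1*3/2) - 14163 = (2 - 3/2) - 14163 = ½ - 14163 = -28325/2 ≈ -14163.)
(v/32451 + 13746) + H = (-20749/32451 + 13746) - 28325/2 = 446050697/32451 - 28325/2 = -27073181/64902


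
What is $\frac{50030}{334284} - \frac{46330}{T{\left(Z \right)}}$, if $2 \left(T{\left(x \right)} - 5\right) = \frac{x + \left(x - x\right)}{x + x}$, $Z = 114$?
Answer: $- \frac{3441581125}{389998} \approx -8824.6$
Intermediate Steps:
$T{\left(x \right)} = \frac{21}{4}$ ($T{\left(x \right)} = 5 + \frac{\left(x + \left(x - x\right)\right) \frac{1}{x + x}}{2} = 5 + \frac{\left(x + 0\right) \frac{1}{2 x}}{2} = 5 + \frac{x \frac{1}{2 x}}{2} = 5 + \frac{1}{2} \cdot \frac{1}{2} = 5 + \frac{1}{4} = \frac{21}{4}$)
$\frac{50030}{334284} - \frac{46330}{T{\left(Z \right)}} = \frac{50030}{334284} - \frac{46330}{\frac{21}{4}} = 50030 \cdot \frac{1}{334284} - \frac{185320}{21} = \frac{25015}{167142} - \frac{185320}{21} = - \frac{3441581125}{389998}$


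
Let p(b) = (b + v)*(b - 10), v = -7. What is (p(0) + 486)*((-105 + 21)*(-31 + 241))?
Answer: -9807840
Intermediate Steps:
p(b) = (-10 + b)*(-7 + b) (p(b) = (b - 7)*(b - 10) = (-7 + b)*(-10 + b) = (-10 + b)*(-7 + b))
(p(0) + 486)*((-105 + 21)*(-31 + 241)) = ((70 + 0**2 - 17*0) + 486)*((-105 + 21)*(-31 + 241)) = ((70 + 0 + 0) + 486)*(-84*210) = (70 + 486)*(-17640) = 556*(-17640) = -9807840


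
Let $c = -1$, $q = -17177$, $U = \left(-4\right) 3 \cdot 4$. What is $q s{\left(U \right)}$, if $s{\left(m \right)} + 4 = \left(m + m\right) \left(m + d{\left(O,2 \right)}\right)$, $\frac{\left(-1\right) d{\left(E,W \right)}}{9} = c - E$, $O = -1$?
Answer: $-79082908$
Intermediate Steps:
$U = -48$ ($U = \left(-12\right) 4 = -48$)
$d{\left(E,W \right)} = 9 + 9 E$ ($d{\left(E,W \right)} = - 9 \left(-1 - E\right) = 9 + 9 E$)
$s{\left(m \right)} = -4 + 2 m^{2}$ ($s{\left(m \right)} = -4 + \left(m + m\right) \left(m + \left(9 + 9 \left(-1\right)\right)\right) = -4 + 2 m \left(m + \left(9 - 9\right)\right) = -4 + 2 m \left(m + 0\right) = -4 + 2 m m = -4 + 2 m^{2}$)
$q s{\left(U \right)} = - 17177 \left(-4 + 2 \left(-48\right)^{2}\right) = - 17177 \left(-4 + 2 \cdot 2304\right) = - 17177 \left(-4 + 4608\right) = \left(-17177\right) 4604 = -79082908$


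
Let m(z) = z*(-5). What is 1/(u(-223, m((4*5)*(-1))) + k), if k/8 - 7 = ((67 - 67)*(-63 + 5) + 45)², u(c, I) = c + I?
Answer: 1/16133 ≈ 6.1985e-5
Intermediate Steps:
m(z) = -5*z
u(c, I) = I + c
k = 16256 (k = 56 + 8*((67 - 67)*(-63 + 5) + 45)² = 56 + 8*(0*(-58) + 45)² = 56 + 8*(0 + 45)² = 56 + 8*45² = 56 + 8*2025 = 56 + 16200 = 16256)
1/(u(-223, m((4*5)*(-1))) + k) = 1/((-5*4*5*(-1) - 223) + 16256) = 1/((-100*(-1) - 223) + 16256) = 1/((-5*(-20) - 223) + 16256) = 1/((100 - 223) + 16256) = 1/(-123 + 16256) = 1/16133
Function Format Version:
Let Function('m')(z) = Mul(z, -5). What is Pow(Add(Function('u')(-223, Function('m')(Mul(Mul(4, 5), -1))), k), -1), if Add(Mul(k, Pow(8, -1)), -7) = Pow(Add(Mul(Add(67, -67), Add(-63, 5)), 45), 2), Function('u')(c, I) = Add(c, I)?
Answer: Rational(1, 16133) ≈ 6.1985e-5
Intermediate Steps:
Function('m')(z) = Mul(-5, z)
Function('u')(c, I) = Add(I, c)
k = 16256 (k = Add(56, Mul(8, Pow(Add(Mul(Add(67, -67), Add(-63, 5)), 45), 2))) = Add(56, Mul(8, Pow(Add(Mul(0, -58), 45), 2))) = Add(56, Mul(8, Pow(Add(0, 45), 2))) = Add(56, Mul(8, Pow(45, 2))) = Add(56, Mul(8, 2025)) = Add(56, 16200) = 16256)
Pow(Add(Function('u')(-223, Function('m')(Mul(Mul(4, 5), -1))), k), -1) = Pow(Add(Add(Mul(-5, Mul(Mul(4, 5), -1)), -223), 16256), -1) = Pow(Add(Add(Mul(-5, Mul(20, -1)), -223), 16256), -1) = Pow(Add(Add(Mul(-5, -20), -223), 16256), -1) = Pow(Add(Add(100, -223), 16256), -1) = Pow(Add(-123, 16256), -1) = Pow(16133, -1) = Rational(1, 16133)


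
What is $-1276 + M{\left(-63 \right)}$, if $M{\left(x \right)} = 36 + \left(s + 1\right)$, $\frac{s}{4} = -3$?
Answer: $-1251$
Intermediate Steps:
$s = -12$ ($s = 4 \left(-3\right) = -12$)
$M{\left(x \right)} = 25$ ($M{\left(x \right)} = 36 + \left(-12 + 1\right) = 36 - 11 = 25$)
$-1276 + M{\left(-63 \right)} = -1276 + 25 = -1251$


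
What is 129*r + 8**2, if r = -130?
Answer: -16706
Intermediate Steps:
129*r + 8**2 = 129*(-130) + 8**2 = -16770 + 64 = -16706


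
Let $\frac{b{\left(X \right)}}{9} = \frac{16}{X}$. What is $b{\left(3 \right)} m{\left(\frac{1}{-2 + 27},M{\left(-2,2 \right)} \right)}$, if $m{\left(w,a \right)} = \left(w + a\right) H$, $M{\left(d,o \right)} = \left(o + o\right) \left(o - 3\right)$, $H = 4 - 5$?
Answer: $\frac{4752}{25} \approx 190.08$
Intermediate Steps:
$b{\left(X \right)} = \frac{144}{X}$ ($b{\left(X \right)} = 9 \frac{16}{X} = \frac{144}{X}$)
$H = -1$
$M{\left(d,o \right)} = 2 o \left(-3 + o\right)$
$m{\left(w,a \right)} = - a - w$ ($m{\left(w,a \right)} = \left(w + a\right) \left(-1\right) = \left(a + w\right) \left(-1\right) = - a - w$)
$b{\left(3 \right)} m{\left(\frac{1}{-2 + 27},M{\left(-2,2 \right)} \right)} = \frac{144}{3} \left(- 2 \cdot 2 \left(-3 + 2\right) - \frac{1}{-2 + 27}\right) = 144 \cdot \frac{1}{3} \left(- 2 \cdot 2 \left(-1\right) - \frac{1}{25}\right) = 48 \left(\left(-1\right) \left(-4\right) - \frac{1}{25}\right) = 48 \left(4 - \frac{1}{25}\right) = 48 \cdot \frac{99}{25} = \frac{4752}{25}$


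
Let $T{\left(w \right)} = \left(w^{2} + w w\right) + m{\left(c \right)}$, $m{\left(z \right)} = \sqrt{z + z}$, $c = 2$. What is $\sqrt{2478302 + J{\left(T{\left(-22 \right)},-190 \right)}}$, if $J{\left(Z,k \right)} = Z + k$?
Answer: $\sqrt{2479082} \approx 1574.5$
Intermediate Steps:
$m{\left(z \right)} = \sqrt{2} \sqrt{z}$ ($m{\left(z \right)} = \sqrt{2 z} = \sqrt{2} \sqrt{z}$)
$T{\left(w \right)} = 2 + 2 w^{2}$ ($T{\left(w \right)} = \left(w^{2} + w w\right) + \sqrt{2} \sqrt{2} = \left(w^{2} + w^{2}\right) + 2 = 2 w^{2} + 2 = 2 + 2 w^{2}$)
$\sqrt{2478302 + J{\left(T{\left(-22 \right)},-190 \right)}} = \sqrt{2478302 + \left(\left(2 + 2 \left(-22\right)^{2}\right) - 190\right)} = \sqrt{2478302 + \left(\left(2 + 2 \cdot 484\right) - 190\right)} = \sqrt{2478302 + \left(\left(2 + 968\right) - 190\right)} = \sqrt{2478302 + \left(970 - 190\right)} = \sqrt{2478302 + 780} = \sqrt{2479082}$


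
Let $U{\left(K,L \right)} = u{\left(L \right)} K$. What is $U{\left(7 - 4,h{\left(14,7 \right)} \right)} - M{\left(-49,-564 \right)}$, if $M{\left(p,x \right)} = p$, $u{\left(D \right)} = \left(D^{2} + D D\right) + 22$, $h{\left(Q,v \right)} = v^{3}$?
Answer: $706009$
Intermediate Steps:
$u{\left(D \right)} = 22 + 2 D^{2}$ ($u{\left(D \right)} = \left(D^{2} + D^{2}\right) + 22 = 2 D^{2} + 22 = 22 + 2 D^{2}$)
$U{\left(K,L \right)} = K \left(22 + 2 L^{2}\right)$ ($U{\left(K,L \right)} = \left(22 + 2 L^{2}\right) K = K \left(22 + 2 L^{2}\right)$)
$U{\left(7 - 4,h{\left(14,7 \right)} \right)} - M{\left(-49,-564 \right)} = 2 \left(7 - 4\right) \left(11 + \left(7^{3}\right)^{2}\right) - -49 = 2 \left(7 - 4\right) \left(11 + 343^{2}\right) + 49 = 2 \cdot 3 \left(11 + 117649\right) + 49 = 2 \cdot 3 \cdot 117660 + 49 = 705960 + 49 = 706009$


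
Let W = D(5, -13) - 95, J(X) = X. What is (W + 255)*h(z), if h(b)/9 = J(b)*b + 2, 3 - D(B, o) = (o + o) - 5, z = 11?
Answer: 214758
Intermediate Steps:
D(B, o) = 8 - 2*o (D(B, o) = 3 - ((o + o) - 5) = 3 - (2*o - 5) = 3 - (-5 + 2*o) = 3 + (5 - 2*o) = 8 - 2*o)
W = -61 (W = (8 - 2*(-13)) - 95 = (8 + 26) - 95 = 34 - 95 = -61)
h(b) = 18 + 9*b² (h(b) = 9*(b*b + 2) = 9*(b² + 2) = 9*(2 + b²) = 18 + 9*b²)
(W + 255)*h(z) = (-61 + 255)*(18 + 9*11²) = 194*(18 + 9*121) = 194*(18 + 1089) = 194*1107 = 214758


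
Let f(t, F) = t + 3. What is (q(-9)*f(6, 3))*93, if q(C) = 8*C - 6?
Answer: -65286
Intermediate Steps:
f(t, F) = 3 + t
q(C) = -6 + 8*C
(q(-9)*f(6, 3))*93 = ((-6 + 8*(-9))*(3 + 6))*93 = ((-6 - 72)*9)*93 = -78*9*93 = -702*93 = -65286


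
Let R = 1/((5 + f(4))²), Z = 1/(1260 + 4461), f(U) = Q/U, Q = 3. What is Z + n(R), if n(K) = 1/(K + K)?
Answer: 3026441/183072 ≈ 16.531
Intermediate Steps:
f(U) = 3/U
Z = 1/5721 ≈ 0.00017479
R = 16/529 (R = 1/((5 + 3/4)²) = 1/((5 + 3*(¼))²) = 1/((5 + ¾)²) = 1/((23/4)²) = 1/(529/16) = 16/529 ≈ 0.030246)
n(K) = 1/(2*K)
Z + n(R) = 1/5721 + 1/(2*(16/529)) = 1/5721 + (½)*(529/16) = 1/5721 + 529/32 = 3026441/183072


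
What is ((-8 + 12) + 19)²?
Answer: 529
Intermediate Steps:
((-8 + 12) + 19)² = (4 + 19)² = 23² = 529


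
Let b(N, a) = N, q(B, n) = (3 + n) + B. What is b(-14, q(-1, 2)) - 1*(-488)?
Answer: 474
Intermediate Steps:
q(B, n) = 3 + B + n
b(-14, q(-1, 2)) - 1*(-488) = -14 - 1*(-488) = -14 + 488 = 474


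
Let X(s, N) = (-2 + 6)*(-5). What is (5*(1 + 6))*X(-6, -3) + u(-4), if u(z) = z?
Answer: -704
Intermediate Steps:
X(s, N) = -20 (X(s, N) = 4*(-5) = -20)
(5*(1 + 6))*X(-6, -3) + u(-4) = (5*(1 + 6))*(-20) - 4 = (5*7)*(-20) - 4 = 35*(-20) - 4 = -700 - 4 = -704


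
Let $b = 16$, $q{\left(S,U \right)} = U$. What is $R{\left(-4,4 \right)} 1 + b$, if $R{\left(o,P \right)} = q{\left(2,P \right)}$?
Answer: $20$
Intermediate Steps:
$R{\left(o,P \right)} = P$
$R{\left(-4,4 \right)} 1 + b = 4 \cdot 1 + 16 = 4 + 16 = 20$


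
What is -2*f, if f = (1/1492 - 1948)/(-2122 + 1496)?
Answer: -2906415/466996 ≈ -6.2236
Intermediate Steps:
f = 2906415/933992 (f = (1/1492 - 1948)/(-626) = -2906415/1492*(-1/626) = 2906415/933992 ≈ 3.1118)
-2*f = -2*2906415/933992 = -2906415/466996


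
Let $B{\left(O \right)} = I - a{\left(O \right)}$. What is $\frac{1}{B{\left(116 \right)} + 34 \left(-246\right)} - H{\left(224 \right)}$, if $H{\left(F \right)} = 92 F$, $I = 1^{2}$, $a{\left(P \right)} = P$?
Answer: $- \frac{174735233}{8479} \approx -20608.0$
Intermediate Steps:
$I = 1$
$B{\left(O \right)} = 1 - O$
$\frac{1}{B{\left(116 \right)} + 34 \left(-246\right)} - H{\left(224 \right)} = \frac{1}{\left(1 - 116\right) + 34 \left(-246\right)} - 92 \cdot 224 = \frac{1}{\left(1 - 116\right) - 8364} - 20608 = \frac{1}{-115 - 8364} - 20608 = \frac{1}{-8479} - 20608 = - \frac{1}{8479} - 20608 = - \frac{174735233}{8479}$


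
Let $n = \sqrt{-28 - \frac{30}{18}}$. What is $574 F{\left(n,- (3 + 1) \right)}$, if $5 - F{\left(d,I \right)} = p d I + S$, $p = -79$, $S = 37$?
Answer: $-18368 - \frac{181384 i \sqrt{267}}{3} \approx -18368.0 - 9.8795 \cdot 10^{5} i$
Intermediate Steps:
$n = \frac{i \sqrt{267}}{3}$ ($n = \sqrt{-28 - \frac{5}{3}} = \sqrt{- \frac{89}{3}} = \frac{i \sqrt{267}}{3} \approx 5.4467 i$)
$F{\left(d,I \right)} = -32 + 79 I d$ ($F{\left(d,I \right)} = 5 - \left(- 79 d I + 37\right) = 5 - \left(- 79 I d + 37\right) = 5 - \left(37 - 79 I d\right) = 5 + \left(-37 + 79 I d\right) = -32 + 79 I d$)
$574 F{\left(n,- (3 + 1) \right)} = 574 \left(-32 + 79 \left(- (3 + 1)\right) \frac{i \sqrt{267}}{3}\right) = 574 \left(-32 + 79 \left(\left(-1\right) 4\right) \frac{i \sqrt{267}}{3}\right) = 574 \left(-32 + 79 \left(-4\right) \frac{i \sqrt{267}}{3}\right) = 574 \left(-32 - \frac{316 i \sqrt{267}}{3}\right) = -18368 - \frac{181384 i \sqrt{267}}{3}$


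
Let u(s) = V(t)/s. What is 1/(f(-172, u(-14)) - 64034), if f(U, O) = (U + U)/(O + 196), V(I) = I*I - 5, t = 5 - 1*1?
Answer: -2733/175009738 ≈ -1.5616e-5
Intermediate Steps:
t = 4 (t = 5 - 1 = 4)
V(I) = -5 + I² (V(I) = I² - 5 = -5 + I²)
u(s) = 11/s (u(s) = (-5 + 4²)/s = (-5 + 16)/s = 11/s)
f(U, O) = 2*U/(196 + O) (f(U, O) = (2*U)/(196 + O) = 2*U/(196 + O))
1/(f(-172, u(-14)) - 64034) = 1/(2*(-172)/(196 + 11/(-14)) - 64034) = 1/(2*(-172)/(196 + 11*(-1/14)) - 64034) = 1/(2*(-172)/(196 - 11/14) - 64034) = 1/(2*(-172)/(2733/14) - 64034) = 1/(2*(-172)*(14/2733) - 64034) = 1/(-4816/2733 - 64034) = 1/(-175009738/2733) = -2733/175009738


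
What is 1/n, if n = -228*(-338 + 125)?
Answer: 1/48564 ≈ 2.0591e-5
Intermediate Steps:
n = 48564 (n = -228*(-213) = 48564)
1/n = 1/48564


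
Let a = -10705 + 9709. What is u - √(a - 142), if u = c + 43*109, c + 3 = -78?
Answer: 4606 - I*√1138 ≈ 4606.0 - 33.734*I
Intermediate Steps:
c = -81 (c = -3 - 78 = -81)
a = -996
u = 4606 (u = -81 + 43*109 = -81 + 4687 = 4606)
u - √(a - 142) = 4606 - √(-996 - 142) = 4606 - √(-1138) = 4606 - I*√1138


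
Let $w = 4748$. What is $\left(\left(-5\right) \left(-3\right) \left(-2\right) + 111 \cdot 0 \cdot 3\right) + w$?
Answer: $4718$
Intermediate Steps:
$\left(\left(-5\right) \left(-3\right) \left(-2\right) + 111 \cdot 0 \cdot 3\right) + w = \left(\left(-5\right) \left(-3\right) \left(-2\right) + 111 \cdot 0 \cdot 3\right) + 4748 = \left(15 \left(-2\right) + 111 \cdot 0\right) + 4748 = \left(-30 + 0\right) + 4748 = -30 + 4748 = 4718$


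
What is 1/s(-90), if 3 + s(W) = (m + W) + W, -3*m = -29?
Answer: -3/520 ≈ -0.0057692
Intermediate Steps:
m = 29/3 (m = -⅓*(-29) = 29/3 ≈ 9.6667)
s(W) = 20/3 + 2*W (s(W) = -3 + ((29/3 + W) + W) = -3 + (29/3 + 2*W) = 20/3 + 2*W)
1/s(-90) = 1/(20/3 + 2*(-90)) = 1/(20/3 - 180) = 1/(-520/3) = -3/520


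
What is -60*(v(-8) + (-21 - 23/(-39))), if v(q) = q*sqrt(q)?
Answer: 15920/13 + 960*I*sqrt(2) ≈ 1224.6 + 1357.6*I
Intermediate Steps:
v(q) = q**(3/2)
-60*(v(-8) + (-21 - 23/(-39))) = -60*((-8)**(3/2) + (-21 - 23/(-39))) = -60*(-16*I*sqrt(2) + (-21 - 23*(-1/39))) = -60*(-16*I*sqrt(2) + (-21 + 23/39)) = -60*(-16*I*sqrt(2) - 796/39) = -60*(-796/39 - 16*I*sqrt(2)) = 15920/13 + 960*I*sqrt(2)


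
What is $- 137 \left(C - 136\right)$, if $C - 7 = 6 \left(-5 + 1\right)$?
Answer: $20961$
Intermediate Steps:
$C = -17$ ($C = 7 + 6 \left(-5 + 1\right) = 7 + 6 \left(-4\right) = 7 - 24 = -17$)
$- 137 \left(C - 136\right) = - 137 \left(-17 - 136\right) = \left(-137\right) \left(-153\right) = 20961$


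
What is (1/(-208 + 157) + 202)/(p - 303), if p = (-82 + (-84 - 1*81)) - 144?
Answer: -10301/35394 ≈ -0.29104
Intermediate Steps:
p = -391 (p = (-82 + (-84 - 81)) - 144 = (-82 - 165) - 144 = -247 - 144 = -391)
(1/(-208 + 157) + 202)/(p - 303) = (1/(-208 + 157) + 202)/(-391 - 303) = (1/(-51) + 202)/(-694) = (-1/51 + 202)*(-1/694) = (10301/51)*(-1/694) = -10301/35394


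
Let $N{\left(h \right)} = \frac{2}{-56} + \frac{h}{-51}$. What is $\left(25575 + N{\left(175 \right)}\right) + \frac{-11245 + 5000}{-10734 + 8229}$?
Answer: $\frac{2032930469}{79492} \approx 25574.0$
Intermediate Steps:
$N{\left(h \right)} = - \frac{1}{28} - \frac{h}{51}$ ($N{\left(h \right)} = 2 \left(- \frac{1}{56}\right) + h \left(- \frac{1}{51}\right) = - \frac{1}{28} - \frac{h}{51}$)
$\left(25575 + N{\left(175 \right)}\right) + \frac{-11245 + 5000}{-10734 + 8229} = \left(25575 - \frac{4951}{1428}\right) + \frac{-11245 + 5000}{-10734 + 8229} = \left(25575 - \frac{4951}{1428}\right) - \frac{6245}{-2505} = \left(25575 - \frac{4951}{1428}\right) - - \frac{1249}{501} = \frac{36516149}{1428} + \frac{1249}{501} = \frac{2032930469}{79492}$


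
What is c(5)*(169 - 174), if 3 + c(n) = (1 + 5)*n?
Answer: -135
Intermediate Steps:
c(n) = -3 + 6*n (c(n) = -3 + (1 + 5)*n = -3 + 6*n)
c(5)*(169 - 174) = (-3 + 6*5)*(169 - 174) = (-3 + 30)*(-5) = 27*(-5) = -135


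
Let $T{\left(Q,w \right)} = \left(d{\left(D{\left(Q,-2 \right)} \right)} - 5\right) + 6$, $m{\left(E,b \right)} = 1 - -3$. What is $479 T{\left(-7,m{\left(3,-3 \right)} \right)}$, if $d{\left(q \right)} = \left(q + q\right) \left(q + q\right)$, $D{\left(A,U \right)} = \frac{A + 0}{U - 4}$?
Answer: $\frac{27782}{9} \approx 3086.9$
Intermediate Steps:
$D{\left(A,U \right)} = \frac{A}{-4 + U}$
$m{\left(E,b \right)} = 4$ ($m{\left(E,b \right)} = 1 + 3 = 4$)
$d{\left(q \right)} = 4 q^{2}$ ($d{\left(q \right)} = 2 q 2 q = 4 q^{2}$)
$T{\left(Q,w \right)} = 1 + \frac{Q^{2}}{9}$ ($T{\left(Q,w \right)} = \left(4 \left(\frac{Q}{-4 - 2}\right)^{2} - 5\right) + 6 = \left(4 \left(\frac{Q}{-6}\right)^{2} - 5\right) + 6 = \left(4 \left(Q \left(- \frac{1}{6}\right)\right)^{2} - 5\right) + 6 = \left(4 \left(- \frac{Q}{6}\right)^{2} - 5\right) + 6 = \left(4 \frac{Q^{2}}{36} - 5\right) + 6 = \left(\frac{Q^{2}}{9} - 5\right) + 6 = \left(-5 + \frac{Q^{2}}{9}\right) + 6 = 1 + \frac{Q^{2}}{9}$)
$479 T{\left(-7,m{\left(3,-3 \right)} \right)} = 479 \left(1 + \frac{\left(-7\right)^{2}}{9}\right) = 479 \left(1 + \frac{1}{9} \cdot 49\right) = 479 \left(1 + \frac{49}{9}\right) = 479 \cdot \frac{58}{9} = \frac{27782}{9}$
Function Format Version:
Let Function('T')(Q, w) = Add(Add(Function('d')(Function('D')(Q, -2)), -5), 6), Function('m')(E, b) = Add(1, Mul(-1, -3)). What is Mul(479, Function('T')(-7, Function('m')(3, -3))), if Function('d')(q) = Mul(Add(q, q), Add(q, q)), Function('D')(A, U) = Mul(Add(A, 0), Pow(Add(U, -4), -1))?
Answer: Rational(27782, 9) ≈ 3086.9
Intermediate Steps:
Function('D')(A, U) = Mul(A, Pow(Add(-4, U), -1))
Function('m')(E, b) = 4 (Function('m')(E, b) = Add(1, 3) = 4)
Function('d')(q) = Mul(4, Pow(q, 2)) (Function('d')(q) = Mul(Mul(2, q), Mul(2, q)) = Mul(4, Pow(q, 2)))
Function('T')(Q, w) = Add(1, Mul(Rational(1, 9), Pow(Q, 2))) (Function('T')(Q, w) = Add(Add(Mul(4, Pow(Mul(Q, Pow(Add(-4, -2), -1)), 2)), -5), 6) = Add(Add(Mul(4, Pow(Mul(Q, Pow(-6, -1)), 2)), -5), 6) = Add(Add(Mul(4, Pow(Mul(Q, Rational(-1, 6)), 2)), -5), 6) = Add(Add(Mul(4, Pow(Mul(Rational(-1, 6), Q), 2)), -5), 6) = Add(Add(Mul(4, Mul(Rational(1, 36), Pow(Q, 2))), -5), 6) = Add(Add(Mul(Rational(1, 9), Pow(Q, 2)), -5), 6) = Add(Add(-5, Mul(Rational(1, 9), Pow(Q, 2))), 6) = Add(1, Mul(Rational(1, 9), Pow(Q, 2))))
Mul(479, Function('T')(-7, Function('m')(3, -3))) = Mul(479, Add(1, Mul(Rational(1, 9), Pow(-7, 2)))) = Mul(479, Add(1, Mul(Rational(1, 9), 49))) = Mul(479, Add(1, Rational(49, 9))) = Mul(479, Rational(58, 9)) = Rational(27782, 9)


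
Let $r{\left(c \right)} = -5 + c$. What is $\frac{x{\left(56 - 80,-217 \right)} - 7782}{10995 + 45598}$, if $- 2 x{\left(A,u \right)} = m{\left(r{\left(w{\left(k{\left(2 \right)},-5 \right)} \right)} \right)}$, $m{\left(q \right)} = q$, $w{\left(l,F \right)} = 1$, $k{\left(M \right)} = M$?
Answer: $- \frac{7780}{56593} \approx -0.13747$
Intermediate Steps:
$x{\left(A,u \right)} = 2$ ($x{\left(A,u \right)} = - \frac{-5 + 1}{2} = \left(- \frac{1}{2}\right) \left(-4\right) = 2$)
$\frac{x{\left(56 - 80,-217 \right)} - 7782}{10995 + 45598} = \frac{2 - 7782}{10995 + 45598} = - \frac{7780}{56593}$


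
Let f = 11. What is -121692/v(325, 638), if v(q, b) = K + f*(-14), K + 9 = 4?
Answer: 40564/53 ≈ 765.36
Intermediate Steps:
K = -5 (K = -9 + 4 = -5)
v(q, b) = -159 (v(q, b) = -5 + 11*(-14) = -5 - 154 = -159)
-121692/v(325, 638) = -121692/(-159) = -121692*(-1/159) = 40564/53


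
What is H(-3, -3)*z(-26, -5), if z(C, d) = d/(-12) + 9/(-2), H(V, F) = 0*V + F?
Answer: 49/4 ≈ 12.250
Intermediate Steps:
H(V, F) = F (H(V, F) = 0 + F = F)
z(C, d) = -9/2 - d/12 (z(C, d) = d*(-1/12) + 9*(-½) = -d/12 - 9/2 = -9/2 - d/12)
H(-3, -3)*z(-26, -5) = -3*(-9/2 - 1/12*(-5)) = -3*(-9/2 + 5/12) = -3*(-49/12) = 49/4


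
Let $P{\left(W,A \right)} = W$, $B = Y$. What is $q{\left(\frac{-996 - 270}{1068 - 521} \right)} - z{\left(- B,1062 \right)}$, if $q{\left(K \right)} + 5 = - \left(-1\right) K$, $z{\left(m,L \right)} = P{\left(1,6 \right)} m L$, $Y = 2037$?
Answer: $\frac{1183317817}{547} \approx 2.1633 \cdot 10^{6}$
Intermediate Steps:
$B = 2037$
$z{\left(m,L \right)} = L m$ ($z{\left(m,L \right)} = 1 m L = m L = L m$)
$q{\left(K \right)} = -5 + K$ ($q{\left(K \right)} = -5 - - K = -5 + K$)
$q{\left(\frac{-996 - 270}{1068 - 521} \right)} - z{\left(- B,1062 \right)} = \left(-5 + \frac{-996 - 270}{1068 - 521}\right) - 1062 \left(\left(-1\right) 2037\right) = \left(-5 - \frac{1266}{547}\right) - 1062 \left(-2037\right) = \left(-5 - \frac{1266}{547}\right) - -2163294 = \left(-5 - \frac{1266}{547}\right) + 2163294 = - \frac{4001}{547} + 2163294 = \frac{1183317817}{547}$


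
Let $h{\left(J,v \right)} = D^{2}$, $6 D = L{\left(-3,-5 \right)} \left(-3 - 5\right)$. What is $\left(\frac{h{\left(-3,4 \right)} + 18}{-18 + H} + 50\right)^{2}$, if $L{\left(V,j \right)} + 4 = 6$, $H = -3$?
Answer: $\frac{85082176}{35721} \approx 2381.9$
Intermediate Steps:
$L{\left(V,j \right)} = 2$ ($L{\left(V,j \right)} = -4 + 6 = 2$)
$D = - \frac{8}{3}$ ($D = \frac{2 \left(-3 - 5\right)}{6} = \frac{2 \left(-8\right)}{6} = \frac{1}{6} \left(-16\right) = - \frac{8}{3} \approx -2.6667$)
$h{\left(J,v \right)} = \frac{64}{9}$ ($h{\left(J,v \right)} = \left(- \frac{8}{3}\right)^{2} = \frac{64}{9}$)
$\left(\frac{h{\left(-3,4 \right)} + 18}{-18 + H} + 50\right)^{2} = \left(\frac{\frac{64}{9} + 18}{-18 - 3} + 50\right)^{2} = \left(\frac{226}{9 \left(-21\right)} + 50\right)^{2} = \left(\frac{226}{9} \left(- \frac{1}{21}\right) + 50\right)^{2} = \left(- \frac{226}{189} + 50\right)^{2} = \left(\frac{9224}{189}\right)^{2} = \frac{85082176}{35721}$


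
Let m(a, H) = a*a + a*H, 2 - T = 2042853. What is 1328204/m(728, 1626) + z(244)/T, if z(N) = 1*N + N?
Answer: 678121644537/875214568228 ≈ 0.77481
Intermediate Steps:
T = -2042851 (T = 2 - 1*2042853 = 2 - 2042853 = -2042851)
m(a, H) = a² + H*a
z(N) = 2*N (z(N) = N + N = 2*N)
1328204/m(728, 1626) + z(244)/T = 1328204/((728*(1626 + 728))) + (2*244)/(-2042851) = 1328204/((728*2354)) + 488*(-1/2042851) = 1328204/1713712 - 488/2042851 = 1328204*(1/1713712) - 488/2042851 = 332051/428428 - 488/2042851 = 678121644537/875214568228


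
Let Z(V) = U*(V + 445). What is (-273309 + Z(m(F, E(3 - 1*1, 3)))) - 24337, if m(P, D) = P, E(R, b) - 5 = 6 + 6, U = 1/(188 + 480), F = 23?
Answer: -49706765/167 ≈ -2.9765e+5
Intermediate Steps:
U = 1/668 ≈ 0.0014970
E(R, b) = 17 (E(R, b) = 5 + (6 + 6) = 5 + 12 = 17)
Z(V) = 445/668 + V/668 (Z(V) = (V + 445)/668 = (445 + V)/668 = 445/668 + V/668)
(-273309 + Z(m(F, E(3 - 1*1, 3)))) - 24337 = (-273309 + (445/668 + (1/668)*23)) - 24337 = (-273309 + (445/668 + 23/668)) - 24337 = (-273309 + 117/167) - 24337 = -45642486/167 - 24337 = -49706765/167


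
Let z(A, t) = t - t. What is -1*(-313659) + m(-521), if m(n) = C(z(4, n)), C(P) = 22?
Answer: 313681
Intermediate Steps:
z(A, t) = 0
m(n) = 22
-1*(-313659) + m(-521) = -1*(-313659) + 22 = 313659 + 22 = 313681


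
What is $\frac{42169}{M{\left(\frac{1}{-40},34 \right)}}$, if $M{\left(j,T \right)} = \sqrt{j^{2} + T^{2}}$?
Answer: $\frac{1686760 \sqrt{1849601}}{1849601} \approx 1240.3$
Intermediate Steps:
$M{\left(j,T \right)} = \sqrt{T^{2} + j^{2}}$
$\frac{42169}{M{\left(\frac{1}{-40},34 \right)}} = \frac{42169}{\sqrt{34^{2} + \left(\frac{1}{-40}\right)^{2}}} = \frac{42169}{\sqrt{1156 + \left(- \frac{1}{40}\right)^{2}}} = \frac{42169}{\sqrt{1156 + \frac{1}{1600}}} = \frac{42169}{\sqrt{\frac{1849601}{1600}}} = \frac{42169}{\frac{1}{40} \sqrt{1849601}} = 42169 \frac{40 \sqrt{1849601}}{1849601} = \frac{1686760 \sqrt{1849601}}{1849601}$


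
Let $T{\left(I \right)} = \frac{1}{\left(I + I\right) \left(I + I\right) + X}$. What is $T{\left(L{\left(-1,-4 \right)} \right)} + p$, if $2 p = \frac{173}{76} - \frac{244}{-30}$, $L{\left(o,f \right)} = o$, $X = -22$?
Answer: $\frac{35221}{6840} \approx 5.1493$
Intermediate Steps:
$T{\left(I \right)} = \frac{1}{-22 + 4 I^{2}}$ ($T{\left(I \right)} = \frac{1}{\left(I + I\right) \left(I + I\right) - 22} = \frac{1}{2 I 2 I - 22} = \frac{1}{4 I^{2} - 22} = \frac{1}{-22 + 4 I^{2}}$)
$p = \frac{11867}{2280}$ ($p = \frac{\frac{173}{76} - \frac{244}{-30}}{2} = \frac{173 \cdot \frac{1}{76} - - \frac{122}{15}}{2} = \frac{\frac{173}{76} + \frac{122}{15}}{2} = \frac{1}{2} \cdot \frac{11867}{1140} = \frac{11867}{2280} \approx 5.2048$)
$T{\left(L{\left(-1,-4 \right)} \right)} + p = \frac{1}{2 \left(-11 + 2 \left(-1\right)^{2}\right)} + \frac{11867}{2280} = \frac{1}{2 \left(-11 + 2 \cdot 1\right)} + \frac{11867}{2280} = \frac{1}{2 \left(-11 + 2\right)} + \frac{11867}{2280} = \frac{1}{2 \left(-9\right)} + \frac{11867}{2280} = \frac{1}{2} \left(- \frac{1}{9}\right) + \frac{11867}{2280} = - \frac{1}{18} + \frac{11867}{2280} = \frac{35221}{6840}$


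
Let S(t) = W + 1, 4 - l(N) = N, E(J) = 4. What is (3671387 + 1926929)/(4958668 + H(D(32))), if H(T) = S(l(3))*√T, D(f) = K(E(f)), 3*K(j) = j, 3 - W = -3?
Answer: 20820142802316/18441291250619 - 19594106*√3/18441291250619 ≈ 1.1290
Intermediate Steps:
W = 6 (W = 3 - 1*(-3) = 3 + 3 = 6)
l(N) = 4 - N
K(j) = j/3
S(t) = 7 (S(t) = 6 + 1 = 7)
D(f) = 4/3 (D(f) = (⅓)*4 = 4/3)
H(T) = 7*√T
(3671387 + 1926929)/(4958668 + H(D(32))) = (3671387 + 1926929)/(4958668 + 7*√(4/3)) = 5598316/(4958668 + 7*(2*√3/3)) = 5598316/(4958668 + 14*√3/3)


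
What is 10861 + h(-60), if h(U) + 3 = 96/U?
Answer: 54282/5 ≈ 10856.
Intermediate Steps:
h(U) = -3 + 96/U
10861 + h(-60) = 10861 + (-3 + 96/(-60)) = 10861 + (-3 + 96*(-1/60)) = 10861 + (-3 - 8/5) = 10861 - 23/5 = 54282/5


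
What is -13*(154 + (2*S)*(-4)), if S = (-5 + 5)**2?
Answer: -2002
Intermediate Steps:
S = 0 (S = 0**2 = 0)
-13*(154 + (2*S)*(-4)) = -13*(154 + (2*0)*(-4)) = -13*(154 + 0*(-4)) = -13*(154 + 0) = -13*154 = -2002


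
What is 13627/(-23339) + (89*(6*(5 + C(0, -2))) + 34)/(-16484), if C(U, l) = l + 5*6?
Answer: -159175213/96180019 ≈ -1.6550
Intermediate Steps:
C(U, l) = 30 + l (C(U, l) = l + 30 = 30 + l)
13627/(-23339) + (89*(6*(5 + C(0, -2))) + 34)/(-16484) = 13627/(-23339) + (89*(6*(5 + (30 - 2))) + 34)/(-16484) = 13627*(-1/23339) + (89*(6*(5 + 28)) + 34)*(-1/16484) = -13627/23339 + (89*(6*33) + 34)*(-1/16484) = -13627/23339 + (89*198 + 34)*(-1/16484) = -13627/23339 + (17622 + 34)*(-1/16484) = -13627/23339 + 17656*(-1/16484) = -13627/23339 - 4414/4121 = -159175213/96180019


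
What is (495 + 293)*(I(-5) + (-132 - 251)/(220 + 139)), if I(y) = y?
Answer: -1716264/359 ≈ -4780.7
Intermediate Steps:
(495 + 293)*(I(-5) + (-132 - 251)/(220 + 139)) = (495 + 293)*(-5 + (-132 - 251)/(220 + 139)) = 788*(-5 - 383/359) = 788*(-2178/359) = -1716264/359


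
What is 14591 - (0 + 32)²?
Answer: 13567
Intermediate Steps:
14591 - (0 + 32)² = 14591 - 1*32² = 14591 - 1*1024 = 14591 - 1024 = 13567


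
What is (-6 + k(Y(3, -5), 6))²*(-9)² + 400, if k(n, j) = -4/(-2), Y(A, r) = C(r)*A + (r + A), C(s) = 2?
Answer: 1696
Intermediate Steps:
Y(A, r) = r + 3*A (Y(A, r) = 2*A + (r + A) = 2*A + (A + r) = r + 3*A)
k(n, j) = 2 (k(n, j) = -4*(-½) = 2)
(-6 + k(Y(3, -5), 6))²*(-9)² + 400 = (-6 + 2)²*(-9)² + 400 = (-4)²*81 + 400 = 16*81 + 400 = 1296 + 400 = 1696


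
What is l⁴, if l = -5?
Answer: 625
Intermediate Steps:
l⁴ = (-5)⁴ = 625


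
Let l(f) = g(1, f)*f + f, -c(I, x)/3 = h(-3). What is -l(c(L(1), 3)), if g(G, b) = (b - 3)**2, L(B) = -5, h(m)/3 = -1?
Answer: -333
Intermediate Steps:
h(m) = -3 (h(m) = 3*(-1) = -3)
c(I, x) = 9 (c(I, x) = -3*(-3) = 9)
g(G, b) = (-3 + b)**2
l(f) = f + f*(-3 + f)**2 (l(f) = (-3 + f)**2*f + f = f*(-3 + f)**2 + f = f + f*(-3 + f)**2)
-l(c(L(1), 3)) = -9*(1 + (-3 + 9)**2) = -9*(1 + 6**2) = -9*(1 + 36) = -9*37 = -1*333 = -333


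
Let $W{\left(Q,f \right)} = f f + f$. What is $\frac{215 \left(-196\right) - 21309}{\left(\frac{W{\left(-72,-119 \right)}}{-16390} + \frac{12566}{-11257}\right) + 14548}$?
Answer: $- \frac{5853240995635}{1341887207253} \approx -4.3619$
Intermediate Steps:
$W{\left(Q,f \right)} = f + f^{2}$ ($W{\left(Q,f \right)} = f^{2} + f = f + f^{2}$)
$\frac{215 \left(-196\right) - 21309}{\left(\frac{W{\left(-72,-119 \right)}}{-16390} + \frac{12566}{-11257}\right) + 14548} = \frac{215 \left(-196\right) - 21309}{\left(\frac{\left(-119\right) \left(1 - 119\right)}{-16390} + \frac{12566}{-11257}\right) + 14548} = \frac{-42140 - 21309}{\left(\left(-119\right) \left(-118\right) \left(- \frac{1}{16390}\right) + 12566 \left(- \frac{1}{11257}\right)\right) + 14548} = \frac{-42140 - 21309}{\left(14042 \left(- \frac{1}{16390}\right) - \frac{12566}{11257}\right) + 14548} = - \frac{63449}{\left(- \frac{7021}{8195} - \frac{12566}{11257}\right) + 14548} = - \frac{63449}{- \frac{182013767}{92251115} + 14548} = - \frac{63449}{\frac{1341887207253}{92251115}} = \left(-63449\right) \frac{92251115}{1341887207253} = - \frac{5853240995635}{1341887207253}$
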